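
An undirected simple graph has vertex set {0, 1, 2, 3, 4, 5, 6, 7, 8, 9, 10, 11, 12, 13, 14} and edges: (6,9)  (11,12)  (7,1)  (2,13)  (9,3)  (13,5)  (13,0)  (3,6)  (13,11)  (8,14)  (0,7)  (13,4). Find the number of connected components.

4

Component: {10}
Component: {8, 14}
Component: {3, 6, 9}
Component: {0, 1, 2, 4, 5, 7, 11, 12, 13}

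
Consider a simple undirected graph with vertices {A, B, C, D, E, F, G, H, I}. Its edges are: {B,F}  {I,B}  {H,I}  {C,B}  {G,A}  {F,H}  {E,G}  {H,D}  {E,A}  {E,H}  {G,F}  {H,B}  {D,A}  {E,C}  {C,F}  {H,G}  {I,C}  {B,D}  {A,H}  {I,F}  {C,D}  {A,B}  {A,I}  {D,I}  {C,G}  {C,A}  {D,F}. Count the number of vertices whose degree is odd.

Degrees: A:7, B:6, C:7, D:6, E:4, F:6, G:5, H:7, I:6
Odd-degree vertices: A, C, G, H.

4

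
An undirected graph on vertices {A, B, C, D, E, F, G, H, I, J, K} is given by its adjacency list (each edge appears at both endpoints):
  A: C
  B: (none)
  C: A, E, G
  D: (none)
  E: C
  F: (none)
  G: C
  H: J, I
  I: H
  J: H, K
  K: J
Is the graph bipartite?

A valid 2-coloring puts {B, C, D, F, I, J} on one side and {A, E, G, H, K} on the other; every edge crosses between the two sides.

Yes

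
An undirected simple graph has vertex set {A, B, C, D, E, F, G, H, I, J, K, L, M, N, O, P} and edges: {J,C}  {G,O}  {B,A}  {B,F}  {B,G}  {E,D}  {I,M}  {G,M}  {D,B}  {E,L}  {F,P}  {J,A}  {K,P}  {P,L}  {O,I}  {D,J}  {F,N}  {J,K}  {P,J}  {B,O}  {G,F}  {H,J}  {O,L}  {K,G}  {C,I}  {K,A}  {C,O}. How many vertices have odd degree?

10

Degrees: A:3, B:5, C:3, D:3, E:2, F:4, G:5, H:1, I:3, J:6, K:4, L:3, M:2, N:1, O:5, P:4
Odd-degree vertices: A, B, C, D, G, H, I, L, N, O.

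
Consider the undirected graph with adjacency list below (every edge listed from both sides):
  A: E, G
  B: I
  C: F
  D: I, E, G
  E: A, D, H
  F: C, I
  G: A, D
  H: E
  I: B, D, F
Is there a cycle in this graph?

|V| = 9, |E| = 9, number of components = 1.
Since 9 > 9 - 1, a cycle must exist; for instance A-G-D-E-A.

Yes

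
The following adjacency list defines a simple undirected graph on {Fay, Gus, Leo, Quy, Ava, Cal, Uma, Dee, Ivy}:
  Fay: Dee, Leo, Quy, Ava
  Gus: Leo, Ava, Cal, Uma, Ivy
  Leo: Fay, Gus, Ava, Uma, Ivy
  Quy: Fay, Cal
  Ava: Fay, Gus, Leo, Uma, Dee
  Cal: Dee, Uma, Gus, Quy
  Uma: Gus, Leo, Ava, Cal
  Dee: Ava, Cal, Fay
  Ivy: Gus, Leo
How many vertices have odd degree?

Degrees: Fay:4, Gus:5, Leo:5, Quy:2, Ava:5, Cal:4, Uma:4, Dee:3, Ivy:2
Odd-degree vertices: Gus, Leo, Ava, Dee.

4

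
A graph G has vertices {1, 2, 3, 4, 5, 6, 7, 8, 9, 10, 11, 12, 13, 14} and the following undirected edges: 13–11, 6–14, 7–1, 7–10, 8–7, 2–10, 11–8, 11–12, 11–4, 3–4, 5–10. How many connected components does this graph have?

Component: {9}
Component: {6, 14}
Component: {1, 2, 3, 4, 5, 7, 8, 10, 11, 12, 13}

3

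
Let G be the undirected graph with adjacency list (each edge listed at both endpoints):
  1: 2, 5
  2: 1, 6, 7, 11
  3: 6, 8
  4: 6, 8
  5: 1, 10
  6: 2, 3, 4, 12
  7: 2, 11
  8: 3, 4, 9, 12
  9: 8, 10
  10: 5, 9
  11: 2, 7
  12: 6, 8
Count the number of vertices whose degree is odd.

Degrees: 1:2, 2:4, 3:2, 4:2, 5:2, 6:4, 7:2, 8:4, 9:2, 10:2, 11:2, 12:2
Odd-degree vertices: none.

0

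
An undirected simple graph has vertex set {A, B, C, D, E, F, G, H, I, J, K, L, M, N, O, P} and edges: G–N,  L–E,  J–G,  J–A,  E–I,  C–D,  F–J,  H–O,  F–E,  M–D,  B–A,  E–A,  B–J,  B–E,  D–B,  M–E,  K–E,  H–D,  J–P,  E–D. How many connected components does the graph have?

Component: {A, B, C, D, E, F, G, H, I, J, K, L, M, N, O, P}

1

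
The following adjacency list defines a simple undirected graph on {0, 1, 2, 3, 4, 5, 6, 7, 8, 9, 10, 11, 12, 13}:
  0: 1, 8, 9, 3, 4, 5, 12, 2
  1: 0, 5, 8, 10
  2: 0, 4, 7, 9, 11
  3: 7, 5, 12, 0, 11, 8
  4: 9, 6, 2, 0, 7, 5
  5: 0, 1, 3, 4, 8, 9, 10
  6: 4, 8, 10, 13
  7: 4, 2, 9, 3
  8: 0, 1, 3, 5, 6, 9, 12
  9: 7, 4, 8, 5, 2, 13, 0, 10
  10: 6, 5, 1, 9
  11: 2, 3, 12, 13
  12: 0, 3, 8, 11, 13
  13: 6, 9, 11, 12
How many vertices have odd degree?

4

Degrees: 0:8, 1:4, 2:5, 3:6, 4:6, 5:7, 6:4, 7:4, 8:7, 9:8, 10:4, 11:4, 12:5, 13:4
Odd-degree vertices: 2, 5, 8, 12.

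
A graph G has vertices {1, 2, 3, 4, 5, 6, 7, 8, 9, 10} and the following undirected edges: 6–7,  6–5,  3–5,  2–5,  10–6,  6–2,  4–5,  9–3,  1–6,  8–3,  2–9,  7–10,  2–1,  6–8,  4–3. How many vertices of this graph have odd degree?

Degrees: 1:2, 2:4, 3:4, 4:2, 5:4, 6:6, 7:2, 8:2, 9:2, 10:2
Odd-degree vertices: none.

0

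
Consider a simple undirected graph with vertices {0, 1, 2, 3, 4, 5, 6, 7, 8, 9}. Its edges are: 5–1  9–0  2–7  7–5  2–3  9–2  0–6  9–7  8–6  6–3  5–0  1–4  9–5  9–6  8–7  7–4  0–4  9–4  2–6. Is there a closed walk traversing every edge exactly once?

No

Degrees: 0:4, 1:2, 2:4, 3:2, 4:4, 5:4, 6:5, 7:5, 8:2, 9:6
Vertices with odd degree: 6, 7. An Eulerian circuit requires all degrees even.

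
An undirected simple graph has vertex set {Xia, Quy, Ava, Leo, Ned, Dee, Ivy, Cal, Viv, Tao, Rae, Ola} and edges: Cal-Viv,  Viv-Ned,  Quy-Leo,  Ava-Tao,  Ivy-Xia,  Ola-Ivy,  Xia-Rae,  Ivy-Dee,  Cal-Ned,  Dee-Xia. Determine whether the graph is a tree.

No

|V| = 12, |E| = 10.
It splits into 4 components, so it cannot be a tree.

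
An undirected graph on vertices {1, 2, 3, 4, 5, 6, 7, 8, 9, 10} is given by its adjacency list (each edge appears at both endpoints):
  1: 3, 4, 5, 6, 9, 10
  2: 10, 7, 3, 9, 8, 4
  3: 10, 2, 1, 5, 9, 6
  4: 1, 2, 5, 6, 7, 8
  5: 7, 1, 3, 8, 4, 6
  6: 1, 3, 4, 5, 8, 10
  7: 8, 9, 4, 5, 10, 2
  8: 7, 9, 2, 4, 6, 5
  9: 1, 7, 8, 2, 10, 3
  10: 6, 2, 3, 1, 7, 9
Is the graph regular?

Yes

Degrees: 1:6, 2:6, 3:6, 4:6, 5:6, 6:6, 7:6, 8:6, 9:6, 10:6
All degrees equal 6; the graph is regular.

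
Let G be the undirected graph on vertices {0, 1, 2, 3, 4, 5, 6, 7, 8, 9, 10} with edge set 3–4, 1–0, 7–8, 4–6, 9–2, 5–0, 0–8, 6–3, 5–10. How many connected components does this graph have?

3

Component: {2, 9}
Component: {3, 4, 6}
Component: {0, 1, 5, 7, 8, 10}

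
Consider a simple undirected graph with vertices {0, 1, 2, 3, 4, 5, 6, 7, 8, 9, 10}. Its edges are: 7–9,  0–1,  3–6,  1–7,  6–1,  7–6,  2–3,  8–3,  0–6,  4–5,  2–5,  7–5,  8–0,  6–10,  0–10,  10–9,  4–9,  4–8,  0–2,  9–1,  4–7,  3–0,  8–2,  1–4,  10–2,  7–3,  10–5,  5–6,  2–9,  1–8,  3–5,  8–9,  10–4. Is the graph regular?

Degrees: 0:6, 1:6, 2:6, 3:6, 4:6, 5:6, 6:6, 7:6, 8:6, 9:6, 10:6
Every vertex has degree 6, so the graph is 6-regular.

Yes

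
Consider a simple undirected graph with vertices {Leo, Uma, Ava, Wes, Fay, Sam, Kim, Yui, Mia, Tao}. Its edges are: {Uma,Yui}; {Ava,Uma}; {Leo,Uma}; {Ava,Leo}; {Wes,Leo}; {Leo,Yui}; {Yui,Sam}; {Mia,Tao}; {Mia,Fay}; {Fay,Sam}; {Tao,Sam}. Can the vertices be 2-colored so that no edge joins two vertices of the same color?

No

Leo-Uma-Yui-Leo is an odd cycle (length 3), and a bipartite graph can contain only even cycles.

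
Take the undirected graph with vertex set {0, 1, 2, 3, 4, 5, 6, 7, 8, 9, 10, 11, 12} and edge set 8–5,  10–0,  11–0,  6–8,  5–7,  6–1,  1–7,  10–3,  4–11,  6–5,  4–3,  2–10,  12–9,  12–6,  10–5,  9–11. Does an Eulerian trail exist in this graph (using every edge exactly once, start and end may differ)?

Yes

Degrees: 0:2, 1:2, 2:1, 3:2, 4:2, 5:4, 6:4, 7:2, 8:2, 9:2, 10:4, 11:3, 12:2
Odd-degree vertices: 2, 11 (2 total).
The non-isolated vertices are connected and exactly 2 have odd degree, so an Eulerian trail exists (from 2 to 11).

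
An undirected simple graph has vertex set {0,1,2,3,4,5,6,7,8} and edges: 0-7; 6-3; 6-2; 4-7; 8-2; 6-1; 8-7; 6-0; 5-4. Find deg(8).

Neighbors of 8: 2, 7.

2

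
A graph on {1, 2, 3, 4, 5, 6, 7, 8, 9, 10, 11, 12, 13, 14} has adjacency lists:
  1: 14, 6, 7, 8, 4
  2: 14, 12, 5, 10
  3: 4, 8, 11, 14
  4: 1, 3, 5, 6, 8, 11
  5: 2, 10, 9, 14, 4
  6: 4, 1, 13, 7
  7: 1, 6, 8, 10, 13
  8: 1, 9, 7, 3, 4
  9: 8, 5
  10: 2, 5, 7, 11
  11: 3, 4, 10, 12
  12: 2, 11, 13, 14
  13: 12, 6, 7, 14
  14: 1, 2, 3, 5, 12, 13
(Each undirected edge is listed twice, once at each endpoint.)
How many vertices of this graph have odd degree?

4

Degrees: 1:5, 2:4, 3:4, 4:6, 5:5, 6:4, 7:5, 8:5, 9:2, 10:4, 11:4, 12:4, 13:4, 14:6
Odd-degree vertices: 1, 5, 7, 8.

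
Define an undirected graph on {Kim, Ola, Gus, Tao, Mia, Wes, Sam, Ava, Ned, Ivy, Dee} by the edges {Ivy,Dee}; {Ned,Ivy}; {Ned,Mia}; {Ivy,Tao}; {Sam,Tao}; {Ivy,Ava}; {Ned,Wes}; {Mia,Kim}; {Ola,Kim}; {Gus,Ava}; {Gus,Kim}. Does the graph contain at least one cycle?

Yes

|V| = 11, |E| = 11, number of components = 1.
One cycle is Kim-Mia-Ned-Ivy-Ava-Gus-Kim.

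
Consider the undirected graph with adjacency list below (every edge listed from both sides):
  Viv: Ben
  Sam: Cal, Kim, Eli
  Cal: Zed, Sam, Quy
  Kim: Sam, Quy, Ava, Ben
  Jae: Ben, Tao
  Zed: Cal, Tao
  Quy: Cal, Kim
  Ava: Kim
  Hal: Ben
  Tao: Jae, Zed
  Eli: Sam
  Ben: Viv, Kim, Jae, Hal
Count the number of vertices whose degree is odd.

Degrees: Viv:1, Sam:3, Cal:3, Kim:4, Jae:2, Zed:2, Quy:2, Ava:1, Hal:1, Tao:2, Eli:1, Ben:4
Odd-degree vertices: Viv, Sam, Cal, Ava, Hal, Eli.

6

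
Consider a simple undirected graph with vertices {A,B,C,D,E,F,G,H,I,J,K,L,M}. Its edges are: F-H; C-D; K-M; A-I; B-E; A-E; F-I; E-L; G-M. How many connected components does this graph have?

4

Component: {J}
Component: {C, D}
Component: {G, K, M}
Component: {A, B, E, F, H, I, L}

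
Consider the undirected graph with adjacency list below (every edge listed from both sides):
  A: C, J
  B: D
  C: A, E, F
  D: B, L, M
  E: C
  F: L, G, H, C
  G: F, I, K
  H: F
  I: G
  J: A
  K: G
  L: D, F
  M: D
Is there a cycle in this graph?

The graph has 13 vertices, 12 edges, and 1 connected component.
Since 12 = 13 - 1, the graph is a forest and contains no cycle.

No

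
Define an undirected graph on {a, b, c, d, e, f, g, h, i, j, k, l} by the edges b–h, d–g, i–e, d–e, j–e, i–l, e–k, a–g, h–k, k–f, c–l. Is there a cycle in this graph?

|V| = 12, |E| = 11, number of components = 1.
Since 11 = 12 - 1, the graph is a forest and contains no cycle.

No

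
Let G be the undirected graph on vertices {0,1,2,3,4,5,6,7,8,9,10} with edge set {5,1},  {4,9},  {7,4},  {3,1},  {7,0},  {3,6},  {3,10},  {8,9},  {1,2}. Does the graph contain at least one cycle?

The graph has 11 vertices, 9 edges, and 2 connected components.
A forest on 11 vertices with 2 components has exactly 9 edges, which matches — so no cycle.

No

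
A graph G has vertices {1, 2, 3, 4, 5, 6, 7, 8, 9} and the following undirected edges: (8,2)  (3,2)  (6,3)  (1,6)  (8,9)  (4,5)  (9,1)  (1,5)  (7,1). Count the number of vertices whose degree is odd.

2

Degrees: 1:4, 2:2, 3:2, 4:1, 5:2, 6:2, 7:1, 8:2, 9:2
Odd-degree vertices: 4, 7.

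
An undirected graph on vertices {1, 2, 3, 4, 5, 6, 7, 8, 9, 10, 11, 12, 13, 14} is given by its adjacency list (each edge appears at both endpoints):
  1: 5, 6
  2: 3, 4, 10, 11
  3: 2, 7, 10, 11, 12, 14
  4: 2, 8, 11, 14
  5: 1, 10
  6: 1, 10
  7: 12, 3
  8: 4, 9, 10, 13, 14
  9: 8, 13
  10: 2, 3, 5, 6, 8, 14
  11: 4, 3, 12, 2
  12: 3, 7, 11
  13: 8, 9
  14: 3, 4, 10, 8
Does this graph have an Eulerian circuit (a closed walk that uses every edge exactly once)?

No

Degrees: 1:2, 2:4, 3:6, 4:4, 5:2, 6:2, 7:2, 8:5, 9:2, 10:6, 11:4, 12:3, 13:2, 14:4
Vertices with odd degree: 8, 12. An Eulerian circuit requires all degrees even.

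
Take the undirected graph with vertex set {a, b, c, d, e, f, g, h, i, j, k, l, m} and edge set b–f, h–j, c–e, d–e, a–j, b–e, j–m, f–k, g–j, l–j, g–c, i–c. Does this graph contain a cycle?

|V| = 13, |E| = 12, number of components = 1.
Since 12 = 13 - 1, the graph is a forest and contains no cycle.

No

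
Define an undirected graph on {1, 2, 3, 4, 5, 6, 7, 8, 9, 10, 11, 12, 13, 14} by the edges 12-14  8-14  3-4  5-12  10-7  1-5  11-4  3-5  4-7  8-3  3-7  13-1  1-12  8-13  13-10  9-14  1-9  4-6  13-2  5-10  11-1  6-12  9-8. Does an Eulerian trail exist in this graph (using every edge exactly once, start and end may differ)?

Degrees: 1:5, 2:1, 3:4, 4:4, 5:4, 6:2, 7:3, 8:4, 9:3, 10:3, 11:2, 12:4, 13:4, 14:3
Odd-degree vertices: 1, 2, 7, 9, 10, 14 (6 total).
An Eulerian trail requires 0 or 2 odd-degree vertices; here there are 6.

No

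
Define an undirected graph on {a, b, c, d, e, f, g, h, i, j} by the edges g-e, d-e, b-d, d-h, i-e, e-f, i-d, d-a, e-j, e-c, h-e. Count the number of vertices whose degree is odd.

8

Degrees: a:1, b:1, c:1, d:5, e:7, f:1, g:1, h:2, i:2, j:1
Odd-degree vertices: a, b, c, d, e, f, g, j.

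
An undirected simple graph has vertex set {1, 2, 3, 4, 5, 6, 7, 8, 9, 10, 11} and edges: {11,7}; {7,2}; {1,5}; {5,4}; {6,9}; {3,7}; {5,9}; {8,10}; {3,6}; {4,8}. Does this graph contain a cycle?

The graph has 11 vertices, 10 edges, and 1 connected component.
Since 10 = 11 - 1, the graph is a forest and contains no cycle.

No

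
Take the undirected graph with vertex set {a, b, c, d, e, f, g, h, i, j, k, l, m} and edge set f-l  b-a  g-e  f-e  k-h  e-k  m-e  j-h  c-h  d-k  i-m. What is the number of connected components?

Component: {a, b}
Component: {c, d, e, f, g, h, i, j, k, l, m}

2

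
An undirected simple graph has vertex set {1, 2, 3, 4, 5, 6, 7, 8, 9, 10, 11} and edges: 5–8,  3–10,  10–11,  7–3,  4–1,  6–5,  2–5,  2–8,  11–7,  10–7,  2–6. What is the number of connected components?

4

Component: {9}
Component: {1, 4}
Component: {2, 5, 6, 8}
Component: {3, 7, 10, 11}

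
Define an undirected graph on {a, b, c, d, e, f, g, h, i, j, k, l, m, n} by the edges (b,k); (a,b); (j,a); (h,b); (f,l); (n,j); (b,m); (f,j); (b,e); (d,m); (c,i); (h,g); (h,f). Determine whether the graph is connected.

No

Component: {c, i}
Component: {a, b, d, e, f, g, h, j, k, l, m, n}
No edge joins these 2 groups, so the graph is disconnected.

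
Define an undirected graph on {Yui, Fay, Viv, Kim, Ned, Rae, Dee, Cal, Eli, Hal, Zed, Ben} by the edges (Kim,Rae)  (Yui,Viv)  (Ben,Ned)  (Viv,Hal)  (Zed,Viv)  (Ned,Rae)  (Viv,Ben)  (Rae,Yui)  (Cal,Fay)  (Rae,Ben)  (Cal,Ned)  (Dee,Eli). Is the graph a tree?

No

The graph has 12 vertices and 12 edges.
It is not connected, so it is not a tree.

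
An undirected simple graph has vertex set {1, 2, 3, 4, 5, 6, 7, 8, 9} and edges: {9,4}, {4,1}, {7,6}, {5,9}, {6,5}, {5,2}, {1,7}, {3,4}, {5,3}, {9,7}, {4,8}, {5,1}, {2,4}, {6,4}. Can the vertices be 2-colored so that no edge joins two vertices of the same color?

Yes

A valid 2-coloring puts {4, 5, 7} on one side and {1, 2, 3, 6, 8, 9} on the other; every edge crosses between the two sides.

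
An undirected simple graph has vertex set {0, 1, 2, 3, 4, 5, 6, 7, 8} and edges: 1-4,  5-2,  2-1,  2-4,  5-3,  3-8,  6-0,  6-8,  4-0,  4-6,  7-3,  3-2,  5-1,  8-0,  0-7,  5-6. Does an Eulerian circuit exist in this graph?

No

Degrees: 0:4, 1:3, 2:4, 3:4, 4:4, 5:4, 6:4, 7:2, 8:3
Vertices with odd degree: 1, 8. An Eulerian circuit requires all degrees even.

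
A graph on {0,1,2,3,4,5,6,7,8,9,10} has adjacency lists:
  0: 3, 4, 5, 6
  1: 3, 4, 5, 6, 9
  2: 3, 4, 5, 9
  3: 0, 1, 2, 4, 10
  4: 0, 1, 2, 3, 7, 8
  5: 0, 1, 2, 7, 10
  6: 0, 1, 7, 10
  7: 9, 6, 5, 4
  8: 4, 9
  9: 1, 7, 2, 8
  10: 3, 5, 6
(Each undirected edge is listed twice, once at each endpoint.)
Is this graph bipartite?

No

The cycle 3-4-0-3 has length 3, which is odd, so the graph is not bipartite.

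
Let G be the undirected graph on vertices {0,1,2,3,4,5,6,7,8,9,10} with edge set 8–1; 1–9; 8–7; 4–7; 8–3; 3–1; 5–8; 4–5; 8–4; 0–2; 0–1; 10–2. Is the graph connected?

Component: {6}
Component: {0, 1, 2, 3, 4, 5, 7, 8, 9, 10}
No edge joins these 2 groups, so the graph is disconnected.

No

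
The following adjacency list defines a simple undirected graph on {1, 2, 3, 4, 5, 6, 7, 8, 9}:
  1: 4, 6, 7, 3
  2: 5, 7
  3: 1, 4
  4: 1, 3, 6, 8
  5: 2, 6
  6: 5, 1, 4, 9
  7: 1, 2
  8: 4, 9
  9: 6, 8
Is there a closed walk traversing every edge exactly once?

Yes

Degrees: 1:4, 2:2, 3:2, 4:4, 5:2, 6:4, 7:2, 8:2, 9:2
All degrees are even and the non-isolated vertices are connected — an Eulerian circuit exists.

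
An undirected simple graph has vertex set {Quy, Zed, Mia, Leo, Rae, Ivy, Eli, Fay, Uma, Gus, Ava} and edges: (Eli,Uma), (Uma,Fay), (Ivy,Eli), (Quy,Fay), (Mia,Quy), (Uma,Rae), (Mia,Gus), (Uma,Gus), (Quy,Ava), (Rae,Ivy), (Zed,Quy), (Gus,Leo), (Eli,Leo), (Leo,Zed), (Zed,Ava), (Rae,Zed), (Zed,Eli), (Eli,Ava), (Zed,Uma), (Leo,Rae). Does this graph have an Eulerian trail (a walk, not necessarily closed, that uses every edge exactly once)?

Degrees: Quy:4, Zed:6, Mia:2, Leo:4, Rae:4, Ivy:2, Eli:5, Fay:2, Uma:5, Gus:3, Ava:3
Odd-degree vertices: Eli, Uma, Gus, Ava (4 total).
An Eulerian trail requires 0 or 2 odd-degree vertices; here there are 4.

No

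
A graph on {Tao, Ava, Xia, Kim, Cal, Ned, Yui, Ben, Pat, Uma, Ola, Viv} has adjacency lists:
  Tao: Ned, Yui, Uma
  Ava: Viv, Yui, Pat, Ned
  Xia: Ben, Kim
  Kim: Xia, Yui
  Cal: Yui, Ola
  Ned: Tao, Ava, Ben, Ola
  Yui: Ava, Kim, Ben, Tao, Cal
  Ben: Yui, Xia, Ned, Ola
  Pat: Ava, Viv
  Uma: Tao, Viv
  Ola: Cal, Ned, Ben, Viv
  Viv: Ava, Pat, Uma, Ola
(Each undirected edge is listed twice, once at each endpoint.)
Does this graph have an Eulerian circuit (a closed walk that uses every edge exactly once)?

Degrees: Tao:3, Ava:4, Xia:2, Kim:2, Cal:2, Ned:4, Yui:5, Ben:4, Pat:2, Uma:2, Ola:4, Viv:4
Vertices with odd degree: Tao, Yui. An Eulerian circuit requires all degrees even.

No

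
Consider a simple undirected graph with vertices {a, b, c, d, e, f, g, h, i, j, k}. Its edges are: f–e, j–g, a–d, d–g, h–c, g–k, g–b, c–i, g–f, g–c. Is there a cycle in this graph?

No

|V| = 11, |E| = 10, number of components = 1.
A forest on 11 vertices with 1 component has exactly 10 edges, which matches — so no cycle.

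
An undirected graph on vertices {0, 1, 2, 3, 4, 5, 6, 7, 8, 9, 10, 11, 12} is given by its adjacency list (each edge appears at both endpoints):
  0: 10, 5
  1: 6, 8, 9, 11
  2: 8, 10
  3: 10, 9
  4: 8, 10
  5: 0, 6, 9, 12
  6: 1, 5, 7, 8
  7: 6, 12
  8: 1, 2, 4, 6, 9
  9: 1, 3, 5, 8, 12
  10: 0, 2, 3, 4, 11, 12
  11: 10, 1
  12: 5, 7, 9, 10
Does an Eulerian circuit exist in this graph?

Degrees: 0:2, 1:4, 2:2, 3:2, 4:2, 5:4, 6:4, 7:2, 8:5, 9:5, 10:6, 11:2, 12:4
Vertices with odd degree: 8, 9. An Eulerian circuit requires all degrees even.

No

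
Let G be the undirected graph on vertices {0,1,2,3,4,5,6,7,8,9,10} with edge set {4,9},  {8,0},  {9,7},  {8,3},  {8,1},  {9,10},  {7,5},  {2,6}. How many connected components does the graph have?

Component: {2, 6}
Component: {0, 1, 3, 8}
Component: {4, 5, 7, 9, 10}

3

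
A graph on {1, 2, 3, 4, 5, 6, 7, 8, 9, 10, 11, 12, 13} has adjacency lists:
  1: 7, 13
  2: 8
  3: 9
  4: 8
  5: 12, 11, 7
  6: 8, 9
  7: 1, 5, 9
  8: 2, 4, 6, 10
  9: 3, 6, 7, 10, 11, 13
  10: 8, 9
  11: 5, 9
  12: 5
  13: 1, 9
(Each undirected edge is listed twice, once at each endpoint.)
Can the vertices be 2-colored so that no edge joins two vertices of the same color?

Yes

Partition the vertices as {2, 3, 4, 6, 7, 10, 11, 12, 13} vs {1, 5, 8, 9}. Each listed edge has one endpoint in each part, so the graph is bipartite.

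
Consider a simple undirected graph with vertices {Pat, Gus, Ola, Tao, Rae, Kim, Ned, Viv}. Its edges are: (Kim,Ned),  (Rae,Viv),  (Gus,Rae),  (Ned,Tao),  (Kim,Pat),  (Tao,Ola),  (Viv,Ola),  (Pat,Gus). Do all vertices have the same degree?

Yes

Degrees: Pat:2, Gus:2, Ola:2, Tao:2, Rae:2, Kim:2, Ned:2, Viv:2
Every vertex has degree 2, so the graph is 2-regular.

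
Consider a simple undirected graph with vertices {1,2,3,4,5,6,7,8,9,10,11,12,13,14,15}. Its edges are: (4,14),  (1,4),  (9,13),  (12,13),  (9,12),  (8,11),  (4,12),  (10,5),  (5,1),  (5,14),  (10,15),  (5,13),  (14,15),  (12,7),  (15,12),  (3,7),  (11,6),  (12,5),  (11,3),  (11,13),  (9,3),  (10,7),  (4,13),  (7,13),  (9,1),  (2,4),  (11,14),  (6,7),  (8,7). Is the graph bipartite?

No

The cycle 4-13-12-4 has length 3, which is odd, so the graph is not bipartite.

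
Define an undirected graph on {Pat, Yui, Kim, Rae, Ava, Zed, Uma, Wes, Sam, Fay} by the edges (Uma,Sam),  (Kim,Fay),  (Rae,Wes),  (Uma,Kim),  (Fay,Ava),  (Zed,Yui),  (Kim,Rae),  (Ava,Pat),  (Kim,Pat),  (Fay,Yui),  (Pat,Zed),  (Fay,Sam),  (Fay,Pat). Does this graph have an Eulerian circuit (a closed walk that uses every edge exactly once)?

No

Degrees: Pat:4, Yui:2, Kim:4, Rae:2, Ava:2, Zed:2, Uma:2, Wes:1, Sam:2, Fay:5
Wes, Fay have odd degree; an Eulerian circuit needs every degree to be even, so none exists.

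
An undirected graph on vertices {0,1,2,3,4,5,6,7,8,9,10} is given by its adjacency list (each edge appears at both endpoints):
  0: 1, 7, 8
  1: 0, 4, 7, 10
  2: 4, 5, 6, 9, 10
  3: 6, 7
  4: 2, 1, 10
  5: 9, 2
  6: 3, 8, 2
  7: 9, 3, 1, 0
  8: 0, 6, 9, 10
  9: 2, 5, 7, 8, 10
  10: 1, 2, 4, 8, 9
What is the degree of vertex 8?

4

Neighbors of 8: 0, 6, 9, 10.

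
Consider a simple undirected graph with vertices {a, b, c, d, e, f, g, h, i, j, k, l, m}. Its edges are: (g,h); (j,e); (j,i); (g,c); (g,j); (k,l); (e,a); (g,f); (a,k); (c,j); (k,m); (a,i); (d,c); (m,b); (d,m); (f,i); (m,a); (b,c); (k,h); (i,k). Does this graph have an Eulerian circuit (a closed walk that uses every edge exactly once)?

Degrees: a:4, b:2, c:4, d:2, e:2, f:2, g:4, h:2, i:4, j:4, k:5, l:1, m:4
Vertices with odd degree: k, l. An Eulerian circuit requires all degrees even.

No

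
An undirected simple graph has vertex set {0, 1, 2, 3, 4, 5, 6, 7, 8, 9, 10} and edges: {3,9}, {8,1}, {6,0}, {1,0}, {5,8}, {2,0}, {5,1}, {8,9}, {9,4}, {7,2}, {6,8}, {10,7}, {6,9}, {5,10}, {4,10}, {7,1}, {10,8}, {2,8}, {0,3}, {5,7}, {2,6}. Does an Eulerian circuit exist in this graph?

Degrees: 0:4, 1:4, 2:4, 3:2, 4:2, 5:4, 6:4, 7:4, 8:6, 9:4, 10:4
All degrees are even and the non-isolated vertices are connected — an Eulerian circuit exists.

Yes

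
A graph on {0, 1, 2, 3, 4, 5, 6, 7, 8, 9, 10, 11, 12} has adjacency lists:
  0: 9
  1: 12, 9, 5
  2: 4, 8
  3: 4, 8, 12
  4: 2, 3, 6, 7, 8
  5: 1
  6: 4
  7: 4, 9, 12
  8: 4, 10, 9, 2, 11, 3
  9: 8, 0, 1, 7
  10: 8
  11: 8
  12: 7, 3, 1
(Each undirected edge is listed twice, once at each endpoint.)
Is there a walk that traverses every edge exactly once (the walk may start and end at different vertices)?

Degrees: 0:1, 1:3, 2:2, 3:3, 4:5, 5:1, 6:1, 7:3, 8:6, 9:4, 10:1, 11:1, 12:3
Odd-degree vertices: 0, 1, 3, 4, 5, 6, 7, 10, 11, 12 (10 total).
With 10 odd-degree vertices (more than two), no single trail can use every edge.

No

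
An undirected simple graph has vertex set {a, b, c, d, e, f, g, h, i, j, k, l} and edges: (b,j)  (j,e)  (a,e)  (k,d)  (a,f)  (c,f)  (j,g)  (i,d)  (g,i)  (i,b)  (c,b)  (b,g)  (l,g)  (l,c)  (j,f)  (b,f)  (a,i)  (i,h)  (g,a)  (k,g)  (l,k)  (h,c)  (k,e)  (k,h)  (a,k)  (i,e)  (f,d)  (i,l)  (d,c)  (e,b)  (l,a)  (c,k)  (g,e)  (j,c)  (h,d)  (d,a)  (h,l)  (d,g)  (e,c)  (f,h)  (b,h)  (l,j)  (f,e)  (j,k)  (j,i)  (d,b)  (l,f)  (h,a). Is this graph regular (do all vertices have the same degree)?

Degrees: a:8, b:8, c:8, d:8, e:8, f:8, g:8, h:8, i:8, j:8, k:8, l:8
Every vertex has degree 8, so the graph is 8-regular.

Yes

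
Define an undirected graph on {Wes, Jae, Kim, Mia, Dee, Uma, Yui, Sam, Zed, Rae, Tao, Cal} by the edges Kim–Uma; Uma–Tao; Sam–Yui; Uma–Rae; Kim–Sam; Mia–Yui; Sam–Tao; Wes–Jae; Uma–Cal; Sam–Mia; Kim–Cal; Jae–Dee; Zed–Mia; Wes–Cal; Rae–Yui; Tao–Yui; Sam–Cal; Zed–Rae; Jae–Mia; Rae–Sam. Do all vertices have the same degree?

No

Degrees: Wes:2, Jae:3, Kim:3, Mia:4, Dee:1, Uma:4, Yui:4, Sam:6, Zed:2, Rae:4, Tao:3, Cal:4
Vertex Dee has degree 1 while Sam has degree 6, so the graph is not regular.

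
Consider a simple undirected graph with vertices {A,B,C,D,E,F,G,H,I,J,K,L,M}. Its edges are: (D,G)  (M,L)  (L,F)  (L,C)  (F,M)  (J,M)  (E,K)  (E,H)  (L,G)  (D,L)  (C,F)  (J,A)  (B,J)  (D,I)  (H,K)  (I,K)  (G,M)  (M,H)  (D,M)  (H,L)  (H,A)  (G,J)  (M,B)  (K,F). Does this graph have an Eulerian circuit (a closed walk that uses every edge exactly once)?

Degrees: A:2, B:2, C:2, D:4, E:2, F:4, G:4, H:5, I:2, J:4, K:4, L:6, M:7
H, M have odd degree; an Eulerian circuit needs every degree to be even, so none exists.

No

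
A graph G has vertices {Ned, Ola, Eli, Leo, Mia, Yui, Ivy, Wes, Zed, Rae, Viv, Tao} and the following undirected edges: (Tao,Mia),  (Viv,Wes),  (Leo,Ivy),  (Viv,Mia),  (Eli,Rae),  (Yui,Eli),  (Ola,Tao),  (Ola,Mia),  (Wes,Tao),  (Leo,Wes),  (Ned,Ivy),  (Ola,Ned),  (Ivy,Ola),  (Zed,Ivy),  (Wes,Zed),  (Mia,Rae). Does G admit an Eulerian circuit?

Degrees: Ned:2, Ola:4, Eli:2, Leo:2, Mia:4, Yui:1, Ivy:4, Wes:4, Zed:2, Rae:2, Viv:2, Tao:3
Vertices with odd degree: Yui, Tao. An Eulerian circuit requires all degrees even.

No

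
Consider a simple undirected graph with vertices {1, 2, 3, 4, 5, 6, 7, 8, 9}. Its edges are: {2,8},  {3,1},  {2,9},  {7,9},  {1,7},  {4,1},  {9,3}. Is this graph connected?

No

Component: {5}
Component: {6}
Component: {1, 2, 3, 4, 7, 8, 9}
No edge joins these 3 groups, so the graph is disconnected.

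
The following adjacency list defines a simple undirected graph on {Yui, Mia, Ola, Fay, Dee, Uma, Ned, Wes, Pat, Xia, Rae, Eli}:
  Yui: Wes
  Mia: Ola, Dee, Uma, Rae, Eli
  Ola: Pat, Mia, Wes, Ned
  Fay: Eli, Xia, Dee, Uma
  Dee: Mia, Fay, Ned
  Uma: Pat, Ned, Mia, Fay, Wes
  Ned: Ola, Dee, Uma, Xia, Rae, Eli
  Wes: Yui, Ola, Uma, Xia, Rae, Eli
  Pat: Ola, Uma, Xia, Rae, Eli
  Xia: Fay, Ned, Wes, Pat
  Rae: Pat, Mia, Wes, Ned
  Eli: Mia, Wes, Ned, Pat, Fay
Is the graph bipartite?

Yes

Partition the vertices as {Mia, Fay, Ned, Wes, Pat} vs {Yui, Ola, Dee, Uma, Xia, Rae, Eli}. Each listed edge has one endpoint in each part, so the graph is bipartite.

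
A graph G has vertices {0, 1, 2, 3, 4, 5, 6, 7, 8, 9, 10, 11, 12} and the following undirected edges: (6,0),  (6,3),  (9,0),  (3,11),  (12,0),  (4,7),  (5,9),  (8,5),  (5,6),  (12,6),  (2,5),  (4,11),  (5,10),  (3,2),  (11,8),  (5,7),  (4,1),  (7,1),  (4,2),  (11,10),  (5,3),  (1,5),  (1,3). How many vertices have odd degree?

4

Degrees: 0:3, 1:4, 2:3, 3:5, 4:4, 5:8, 6:4, 7:3, 8:2, 9:2, 10:2, 11:4, 12:2
Odd-degree vertices: 0, 2, 3, 7.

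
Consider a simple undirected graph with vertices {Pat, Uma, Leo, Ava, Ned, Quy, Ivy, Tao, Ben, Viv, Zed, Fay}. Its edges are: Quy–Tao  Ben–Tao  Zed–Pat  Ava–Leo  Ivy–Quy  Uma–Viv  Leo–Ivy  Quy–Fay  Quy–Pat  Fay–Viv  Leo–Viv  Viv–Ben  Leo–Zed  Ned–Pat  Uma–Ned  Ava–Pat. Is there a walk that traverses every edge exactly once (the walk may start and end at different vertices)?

Degrees: Pat:4, Uma:2, Leo:4, Ava:2, Ned:2, Quy:4, Ivy:2, Tao:2, Ben:2, Viv:4, Zed:2, Fay:2
Odd-degree vertices: none (0 total).
The non-isolated vertices are connected and exactly 0 have odd degree, so an Eulerian trail exists.

Yes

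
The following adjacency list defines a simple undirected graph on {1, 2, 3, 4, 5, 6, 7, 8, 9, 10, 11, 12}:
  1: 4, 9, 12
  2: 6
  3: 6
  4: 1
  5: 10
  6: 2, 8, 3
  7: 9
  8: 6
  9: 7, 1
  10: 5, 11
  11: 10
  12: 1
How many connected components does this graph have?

3

Component: {5, 10, 11}
Component: {2, 3, 6, 8}
Component: {1, 4, 7, 9, 12}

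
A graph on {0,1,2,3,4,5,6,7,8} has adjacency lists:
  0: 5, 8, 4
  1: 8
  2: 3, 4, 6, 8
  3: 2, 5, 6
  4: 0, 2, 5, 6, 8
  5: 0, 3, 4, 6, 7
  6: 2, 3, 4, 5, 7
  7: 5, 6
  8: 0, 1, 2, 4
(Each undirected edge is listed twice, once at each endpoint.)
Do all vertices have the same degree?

Degrees: 0:3, 1:1, 2:4, 3:3, 4:5, 5:5, 6:5, 7:2, 8:4
Vertex 1 has degree 1 while 4 has degree 5, so the graph is not regular.

No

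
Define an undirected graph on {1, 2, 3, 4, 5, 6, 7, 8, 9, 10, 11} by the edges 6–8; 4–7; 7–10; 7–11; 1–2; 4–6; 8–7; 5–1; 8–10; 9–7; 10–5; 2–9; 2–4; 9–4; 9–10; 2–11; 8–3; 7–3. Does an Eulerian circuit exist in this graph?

Yes

Degrees: 1:2, 2:4, 3:2, 4:4, 5:2, 6:2, 7:6, 8:4, 9:4, 10:4, 11:2
Every vertex has even degree and the edges form a single connected piece, so an Eulerian circuit exists.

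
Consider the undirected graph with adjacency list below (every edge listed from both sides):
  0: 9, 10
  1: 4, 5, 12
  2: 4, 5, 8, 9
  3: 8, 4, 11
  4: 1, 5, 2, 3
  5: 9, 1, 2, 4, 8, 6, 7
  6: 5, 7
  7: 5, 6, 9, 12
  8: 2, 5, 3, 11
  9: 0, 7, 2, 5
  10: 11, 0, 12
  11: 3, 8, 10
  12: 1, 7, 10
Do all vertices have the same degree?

Degrees: 0:2, 1:3, 2:4, 3:3, 4:4, 5:7, 6:2, 7:4, 8:4, 9:4, 10:3, 11:3, 12:3
Vertex 0 has degree 2 while 5 has degree 7, so the graph is not regular.

No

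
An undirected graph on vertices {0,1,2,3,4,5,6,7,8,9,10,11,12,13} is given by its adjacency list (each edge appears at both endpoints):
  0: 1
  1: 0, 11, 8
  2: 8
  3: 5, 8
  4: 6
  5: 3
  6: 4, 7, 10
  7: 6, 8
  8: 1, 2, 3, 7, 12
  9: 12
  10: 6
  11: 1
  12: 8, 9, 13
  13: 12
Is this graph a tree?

The graph has 14 vertices and 13 edges.
Connected and |E| = |V| - 1, which characterizes a tree.

Yes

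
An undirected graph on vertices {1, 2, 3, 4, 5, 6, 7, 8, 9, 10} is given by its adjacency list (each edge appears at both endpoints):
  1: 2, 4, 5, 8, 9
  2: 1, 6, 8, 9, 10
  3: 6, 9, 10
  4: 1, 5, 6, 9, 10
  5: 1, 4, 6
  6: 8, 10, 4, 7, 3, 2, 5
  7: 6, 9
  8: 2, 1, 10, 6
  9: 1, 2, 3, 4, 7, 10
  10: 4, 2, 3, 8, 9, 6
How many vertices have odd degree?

Degrees: 1:5, 2:5, 3:3, 4:5, 5:3, 6:7, 7:2, 8:4, 9:6, 10:6
Odd-degree vertices: 1, 2, 3, 4, 5, 6.

6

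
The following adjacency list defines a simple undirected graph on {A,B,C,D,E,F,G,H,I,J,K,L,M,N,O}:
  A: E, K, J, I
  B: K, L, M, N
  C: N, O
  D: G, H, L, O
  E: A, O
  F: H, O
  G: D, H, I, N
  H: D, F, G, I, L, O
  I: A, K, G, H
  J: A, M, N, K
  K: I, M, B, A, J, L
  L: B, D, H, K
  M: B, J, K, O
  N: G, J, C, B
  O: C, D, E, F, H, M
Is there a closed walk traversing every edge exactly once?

Degrees: A:4, B:4, C:2, D:4, E:2, F:2, G:4, H:6, I:4, J:4, K:6, L:4, M:4, N:4, O:6
All degrees are even and the non-isolated vertices are connected — an Eulerian circuit exists.

Yes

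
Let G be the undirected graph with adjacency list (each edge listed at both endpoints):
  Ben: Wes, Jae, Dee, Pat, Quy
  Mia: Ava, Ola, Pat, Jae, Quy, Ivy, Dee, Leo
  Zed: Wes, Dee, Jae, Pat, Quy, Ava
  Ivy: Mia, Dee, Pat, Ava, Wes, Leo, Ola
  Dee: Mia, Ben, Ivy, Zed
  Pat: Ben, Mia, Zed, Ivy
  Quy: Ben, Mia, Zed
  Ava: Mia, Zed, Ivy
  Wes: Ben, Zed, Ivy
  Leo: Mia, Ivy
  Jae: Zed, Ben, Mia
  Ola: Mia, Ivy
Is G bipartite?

No

Ivy-Mia-Ola-Ivy is an odd cycle (length 3), and a bipartite graph can contain only even cycles.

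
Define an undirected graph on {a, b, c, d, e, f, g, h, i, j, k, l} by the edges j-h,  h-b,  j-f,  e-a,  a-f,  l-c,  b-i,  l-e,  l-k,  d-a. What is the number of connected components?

Component: {g}
Component: {a, b, c, d, e, f, h, i, j, k, l}

2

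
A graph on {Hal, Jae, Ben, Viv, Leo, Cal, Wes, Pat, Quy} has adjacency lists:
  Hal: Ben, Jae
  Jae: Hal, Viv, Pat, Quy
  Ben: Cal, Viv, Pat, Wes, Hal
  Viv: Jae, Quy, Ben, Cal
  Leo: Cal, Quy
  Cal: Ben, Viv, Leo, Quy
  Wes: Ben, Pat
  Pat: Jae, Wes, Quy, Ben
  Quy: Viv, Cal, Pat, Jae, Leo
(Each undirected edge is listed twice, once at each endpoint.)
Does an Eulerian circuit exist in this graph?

No

Degrees: Hal:2, Jae:4, Ben:5, Viv:4, Leo:2, Cal:4, Wes:2, Pat:4, Quy:5
Ben, Quy have odd degree; an Eulerian circuit needs every degree to be even, so none exists.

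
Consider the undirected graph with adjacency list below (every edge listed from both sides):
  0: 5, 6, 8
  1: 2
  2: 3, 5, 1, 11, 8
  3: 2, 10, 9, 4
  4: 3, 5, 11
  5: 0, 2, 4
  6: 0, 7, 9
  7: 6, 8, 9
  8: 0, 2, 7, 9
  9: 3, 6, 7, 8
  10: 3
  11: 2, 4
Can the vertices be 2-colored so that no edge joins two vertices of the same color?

6-7-9-6 is an odd cycle (length 3), and a bipartite graph can contain only even cycles.

No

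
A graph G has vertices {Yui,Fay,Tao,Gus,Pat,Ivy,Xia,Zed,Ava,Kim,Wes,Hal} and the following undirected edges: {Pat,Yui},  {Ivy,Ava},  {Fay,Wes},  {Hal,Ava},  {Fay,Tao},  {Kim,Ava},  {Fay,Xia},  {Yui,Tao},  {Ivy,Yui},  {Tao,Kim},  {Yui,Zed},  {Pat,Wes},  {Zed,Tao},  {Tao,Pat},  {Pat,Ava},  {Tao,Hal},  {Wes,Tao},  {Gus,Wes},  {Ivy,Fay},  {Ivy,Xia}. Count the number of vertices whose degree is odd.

Degrees: Yui:4, Fay:4, Tao:7, Gus:1, Pat:4, Ivy:4, Xia:2, Zed:2, Ava:4, Kim:2, Wes:4, Hal:2
Odd-degree vertices: Tao, Gus.

2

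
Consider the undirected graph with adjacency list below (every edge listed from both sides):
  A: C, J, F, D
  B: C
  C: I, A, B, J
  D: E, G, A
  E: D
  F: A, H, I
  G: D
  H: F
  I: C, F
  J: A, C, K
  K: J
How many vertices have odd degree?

Degrees: A:4, B:1, C:4, D:3, E:1, F:3, G:1, H:1, I:2, J:3, K:1
Odd-degree vertices: B, D, E, F, G, H, J, K.

8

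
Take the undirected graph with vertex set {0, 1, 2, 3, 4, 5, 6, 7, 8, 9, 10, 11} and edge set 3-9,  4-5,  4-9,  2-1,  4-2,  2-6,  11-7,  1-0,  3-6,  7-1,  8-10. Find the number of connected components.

2

Component: {8, 10}
Component: {0, 1, 2, 3, 4, 5, 6, 7, 9, 11}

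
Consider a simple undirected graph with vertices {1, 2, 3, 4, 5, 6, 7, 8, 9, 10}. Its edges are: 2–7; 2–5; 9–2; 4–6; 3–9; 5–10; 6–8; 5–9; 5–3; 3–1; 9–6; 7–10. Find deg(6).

3

Neighbors of 6: 4, 8, 9.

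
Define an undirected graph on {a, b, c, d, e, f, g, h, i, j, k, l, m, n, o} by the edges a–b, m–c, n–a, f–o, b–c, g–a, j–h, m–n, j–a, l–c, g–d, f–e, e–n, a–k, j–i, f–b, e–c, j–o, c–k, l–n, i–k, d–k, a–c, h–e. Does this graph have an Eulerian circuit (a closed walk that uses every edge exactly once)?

Degrees: a:6, b:3, c:6, d:2, e:4, f:3, g:2, h:2, i:2, j:4, k:4, l:2, m:2, n:4, o:2
Vertices with odd degree: b, f. An Eulerian circuit requires all degrees even.

No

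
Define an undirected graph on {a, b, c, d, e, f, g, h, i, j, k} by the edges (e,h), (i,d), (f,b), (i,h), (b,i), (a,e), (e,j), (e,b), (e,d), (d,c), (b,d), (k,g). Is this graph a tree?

No

|V| = 11, |E| = 12.
It is not connected, so it is not a tree.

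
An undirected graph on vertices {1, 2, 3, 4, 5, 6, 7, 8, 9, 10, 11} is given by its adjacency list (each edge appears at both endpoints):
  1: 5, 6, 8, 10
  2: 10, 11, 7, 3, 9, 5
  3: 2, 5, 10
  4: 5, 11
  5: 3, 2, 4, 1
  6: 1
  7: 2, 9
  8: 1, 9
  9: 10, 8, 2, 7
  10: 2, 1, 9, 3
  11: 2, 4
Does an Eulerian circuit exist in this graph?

Degrees: 1:4, 2:6, 3:3, 4:2, 5:4, 6:1, 7:2, 8:2, 9:4, 10:4, 11:2
Vertices with odd degree: 3, 6. An Eulerian circuit requires all degrees even.

No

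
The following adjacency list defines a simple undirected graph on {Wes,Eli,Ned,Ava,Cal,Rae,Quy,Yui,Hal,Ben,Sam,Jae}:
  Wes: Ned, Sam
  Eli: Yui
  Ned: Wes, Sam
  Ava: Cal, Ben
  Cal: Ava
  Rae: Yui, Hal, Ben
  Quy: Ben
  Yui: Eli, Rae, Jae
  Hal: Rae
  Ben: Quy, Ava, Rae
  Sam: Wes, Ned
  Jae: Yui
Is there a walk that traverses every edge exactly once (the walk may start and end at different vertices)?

Degrees: Wes:2, Eli:1, Ned:2, Ava:2, Cal:1, Rae:3, Quy:1, Yui:3, Hal:1, Ben:3, Sam:2, Jae:1
Odd-degree vertices: Eli, Cal, Rae, Quy, Yui, Hal, Ben, Jae (8 total).
With 8 odd-degree vertices (more than two), no single trail can use every edge.

No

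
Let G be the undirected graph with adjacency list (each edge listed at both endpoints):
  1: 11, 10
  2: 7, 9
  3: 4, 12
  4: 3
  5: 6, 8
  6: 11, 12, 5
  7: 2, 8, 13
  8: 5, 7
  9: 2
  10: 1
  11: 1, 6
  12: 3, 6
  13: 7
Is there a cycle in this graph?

No

The graph has 13 vertices, 12 edges, and 1 connected component.
Since 12 = 13 - 1, the graph is a forest and contains no cycle.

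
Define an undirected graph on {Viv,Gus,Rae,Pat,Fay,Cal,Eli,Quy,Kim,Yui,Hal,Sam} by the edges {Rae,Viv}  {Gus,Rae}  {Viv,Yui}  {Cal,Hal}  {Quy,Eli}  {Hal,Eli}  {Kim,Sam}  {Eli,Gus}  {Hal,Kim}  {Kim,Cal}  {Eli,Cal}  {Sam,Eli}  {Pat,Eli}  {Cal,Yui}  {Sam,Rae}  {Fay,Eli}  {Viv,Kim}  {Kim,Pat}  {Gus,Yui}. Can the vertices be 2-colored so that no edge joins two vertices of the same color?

Eli-Hal-Cal-Eli is an odd cycle (length 3), and a bipartite graph can contain only even cycles.

No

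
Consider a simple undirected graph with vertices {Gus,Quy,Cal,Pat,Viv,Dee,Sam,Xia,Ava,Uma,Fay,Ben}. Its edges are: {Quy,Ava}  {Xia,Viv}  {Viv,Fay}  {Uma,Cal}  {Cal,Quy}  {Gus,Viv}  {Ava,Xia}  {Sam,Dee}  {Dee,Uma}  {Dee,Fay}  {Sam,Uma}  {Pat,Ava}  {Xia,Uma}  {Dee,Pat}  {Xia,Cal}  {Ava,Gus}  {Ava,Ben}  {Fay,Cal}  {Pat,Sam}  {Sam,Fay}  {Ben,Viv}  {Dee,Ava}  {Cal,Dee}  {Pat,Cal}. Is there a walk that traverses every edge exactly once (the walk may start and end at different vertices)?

Yes

Degrees: Gus:2, Quy:2, Cal:6, Pat:4, Viv:4, Dee:6, Sam:4, Xia:4, Ava:6, Uma:4, Fay:4, Ben:2
Odd-degree vertices: none (0 total).
The non-isolated vertices are connected and exactly 0 have odd degree, so an Eulerian trail exists.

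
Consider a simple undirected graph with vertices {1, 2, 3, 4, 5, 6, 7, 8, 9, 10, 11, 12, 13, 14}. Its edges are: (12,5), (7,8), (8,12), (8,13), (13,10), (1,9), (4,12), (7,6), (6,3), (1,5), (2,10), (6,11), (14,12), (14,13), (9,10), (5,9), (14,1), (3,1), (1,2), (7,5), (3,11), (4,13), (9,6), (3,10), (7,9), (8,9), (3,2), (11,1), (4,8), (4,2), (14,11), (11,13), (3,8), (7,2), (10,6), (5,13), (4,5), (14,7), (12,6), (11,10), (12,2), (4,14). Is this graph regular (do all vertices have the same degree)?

Yes

Degrees: 1:6, 2:6, 3:6, 4:6, 5:6, 6:6, 7:6, 8:6, 9:6, 10:6, 11:6, 12:6, 13:6, 14:6
Every vertex has degree 6, so the graph is 6-regular.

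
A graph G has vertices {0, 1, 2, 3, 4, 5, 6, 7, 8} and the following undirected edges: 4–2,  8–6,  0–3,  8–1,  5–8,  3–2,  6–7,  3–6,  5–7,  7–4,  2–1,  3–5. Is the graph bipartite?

The cycle 5-3-2-1-8-5 has length 5, which is odd, so the graph is not bipartite.

No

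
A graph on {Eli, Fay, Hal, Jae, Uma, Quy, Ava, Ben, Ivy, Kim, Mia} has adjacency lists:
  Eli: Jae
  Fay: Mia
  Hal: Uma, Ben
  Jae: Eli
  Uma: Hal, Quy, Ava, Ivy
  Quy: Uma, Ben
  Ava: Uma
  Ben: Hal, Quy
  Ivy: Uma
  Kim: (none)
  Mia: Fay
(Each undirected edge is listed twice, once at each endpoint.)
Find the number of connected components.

Component: {Kim}
Component: {Eli, Jae}
Component: {Fay, Mia}
Component: {Hal, Uma, Quy, Ava, Ben, Ivy}

4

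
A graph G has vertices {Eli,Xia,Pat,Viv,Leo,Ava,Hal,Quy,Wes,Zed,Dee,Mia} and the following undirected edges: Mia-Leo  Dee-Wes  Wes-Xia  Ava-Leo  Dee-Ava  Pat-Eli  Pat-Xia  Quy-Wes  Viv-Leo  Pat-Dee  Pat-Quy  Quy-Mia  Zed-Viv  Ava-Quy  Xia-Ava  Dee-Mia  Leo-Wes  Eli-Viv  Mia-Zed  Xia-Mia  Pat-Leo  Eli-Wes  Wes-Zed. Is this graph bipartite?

Yes

A valid 2-coloring puts {Pat, Viv, Ava, Hal, Wes, Mia} on one side and {Eli, Xia, Leo, Quy, Zed, Dee} on the other; every edge crosses between the two sides.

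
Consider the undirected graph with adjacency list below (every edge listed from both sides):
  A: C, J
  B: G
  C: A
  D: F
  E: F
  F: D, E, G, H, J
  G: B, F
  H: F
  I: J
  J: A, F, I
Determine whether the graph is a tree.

Yes

|V| = 10, |E| = 9.
Connected and |E| = |V| - 1, which characterizes a tree.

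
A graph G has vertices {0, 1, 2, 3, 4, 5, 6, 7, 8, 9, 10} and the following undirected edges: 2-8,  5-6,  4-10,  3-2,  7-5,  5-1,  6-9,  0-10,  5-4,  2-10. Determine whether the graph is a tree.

Yes

The graph has 11 vertices and 10 edges.
Connected and |E| = |V| - 1, which characterizes a tree.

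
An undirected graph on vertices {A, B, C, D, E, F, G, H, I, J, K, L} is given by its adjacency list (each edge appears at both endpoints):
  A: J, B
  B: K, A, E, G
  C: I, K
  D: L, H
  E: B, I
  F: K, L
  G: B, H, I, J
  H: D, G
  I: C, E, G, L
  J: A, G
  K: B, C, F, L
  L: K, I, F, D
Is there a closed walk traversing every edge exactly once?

Yes

Degrees: A:2, B:4, C:2, D:2, E:2, F:2, G:4, H:2, I:4, J:2, K:4, L:4
Every vertex has even degree and the edges form a single connected piece, so an Eulerian circuit exists.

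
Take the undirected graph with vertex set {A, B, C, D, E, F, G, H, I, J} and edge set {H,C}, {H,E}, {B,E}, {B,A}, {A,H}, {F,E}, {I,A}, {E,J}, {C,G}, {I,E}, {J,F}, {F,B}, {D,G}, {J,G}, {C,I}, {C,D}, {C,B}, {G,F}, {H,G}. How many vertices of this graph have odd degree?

Degrees: A:3, B:4, C:5, D:2, E:5, F:4, G:5, H:4, I:3, J:3
Odd-degree vertices: A, C, E, G, I, J.

6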